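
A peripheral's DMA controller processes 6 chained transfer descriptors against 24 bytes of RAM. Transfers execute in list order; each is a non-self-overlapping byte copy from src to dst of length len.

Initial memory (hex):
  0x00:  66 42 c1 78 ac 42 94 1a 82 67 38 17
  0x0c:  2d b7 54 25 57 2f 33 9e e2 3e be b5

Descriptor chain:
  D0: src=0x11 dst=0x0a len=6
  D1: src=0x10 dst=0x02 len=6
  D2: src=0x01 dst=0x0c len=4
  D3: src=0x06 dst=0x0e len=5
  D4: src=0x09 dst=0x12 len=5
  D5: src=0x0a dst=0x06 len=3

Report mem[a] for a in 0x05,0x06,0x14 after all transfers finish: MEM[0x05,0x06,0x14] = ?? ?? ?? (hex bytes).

#0 dst[0x0a+6] := {0x2f,0x33,0x9e,0xe2,0x3e,0xbe}
#1 dst[0x02+6] := {0x57,0x2f,0x33,0x9e,0xe2,0x3e}
#2 dst[0x0c+4] := {0x42,0x57,0x2f,0x33}
#3 dst[0x0e+5] := {0xe2,0x3e,0x82,0x67,0x2f}
#4 dst[0x12+5] := {0x67,0x2f,0x33,0x42,0x57}
#5 dst[0x06+3] := {0x2f,0x33,0x42}
query mem[0x05]=0x9e, mem[0x06]=0x2f, mem[0x14]=0x33

MEM[0x05,0x06,0x14] = 9e 2f 33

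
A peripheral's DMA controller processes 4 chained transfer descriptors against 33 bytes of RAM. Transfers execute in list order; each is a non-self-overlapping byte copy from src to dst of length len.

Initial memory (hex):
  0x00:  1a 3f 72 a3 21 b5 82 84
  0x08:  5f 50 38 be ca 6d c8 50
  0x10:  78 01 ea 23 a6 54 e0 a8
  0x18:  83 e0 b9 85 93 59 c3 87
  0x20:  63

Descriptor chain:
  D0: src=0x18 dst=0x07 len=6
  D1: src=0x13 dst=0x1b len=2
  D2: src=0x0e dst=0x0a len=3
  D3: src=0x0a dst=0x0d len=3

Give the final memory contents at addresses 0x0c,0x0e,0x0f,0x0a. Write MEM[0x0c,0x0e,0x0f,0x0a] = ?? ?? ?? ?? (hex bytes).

[0] 0x18->0x07 len=6 : 83 e0 b9 85 93 59
[1] 0x13->0x1b len=2 : 23 a6
[2] 0x0e->0x0a len=3 : c8 50 78
[3] 0x0a->0x0d len=3 : c8 50 78
query mem[0x0c]=0x78, mem[0x0e]=0x50, mem[0x0f]=0x78, mem[0x0a]=0xc8

MEM[0x0c,0x0e,0x0f,0x0a] = 78 50 78 c8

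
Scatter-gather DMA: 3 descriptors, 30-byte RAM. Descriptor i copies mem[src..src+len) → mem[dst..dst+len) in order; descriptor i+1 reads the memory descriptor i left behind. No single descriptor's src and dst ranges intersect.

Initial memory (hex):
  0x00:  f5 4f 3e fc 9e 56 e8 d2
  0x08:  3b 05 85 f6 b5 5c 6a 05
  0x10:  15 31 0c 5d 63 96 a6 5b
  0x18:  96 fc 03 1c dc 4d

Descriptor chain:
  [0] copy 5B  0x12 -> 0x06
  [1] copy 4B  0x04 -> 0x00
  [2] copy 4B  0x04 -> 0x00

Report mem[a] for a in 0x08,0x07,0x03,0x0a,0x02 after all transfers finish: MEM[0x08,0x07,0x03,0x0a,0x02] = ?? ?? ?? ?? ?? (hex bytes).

MEM[0x08,0x07,0x03,0x0a,0x02] = 63 5d 5d a6 0c

D0: mem[0x06..0x0a] <- [0c 5d 63 96 a6]
D1: mem[0x00..0x03] <- [9e 56 0c 5d]
D2: mem[0x00..0x03] <- [9e 56 0c 5d]
query mem[0x08]=0x63, mem[0x07]=0x5d, mem[0x03]=0x5d, mem[0x0a]=0xa6, mem[0x02]=0x0c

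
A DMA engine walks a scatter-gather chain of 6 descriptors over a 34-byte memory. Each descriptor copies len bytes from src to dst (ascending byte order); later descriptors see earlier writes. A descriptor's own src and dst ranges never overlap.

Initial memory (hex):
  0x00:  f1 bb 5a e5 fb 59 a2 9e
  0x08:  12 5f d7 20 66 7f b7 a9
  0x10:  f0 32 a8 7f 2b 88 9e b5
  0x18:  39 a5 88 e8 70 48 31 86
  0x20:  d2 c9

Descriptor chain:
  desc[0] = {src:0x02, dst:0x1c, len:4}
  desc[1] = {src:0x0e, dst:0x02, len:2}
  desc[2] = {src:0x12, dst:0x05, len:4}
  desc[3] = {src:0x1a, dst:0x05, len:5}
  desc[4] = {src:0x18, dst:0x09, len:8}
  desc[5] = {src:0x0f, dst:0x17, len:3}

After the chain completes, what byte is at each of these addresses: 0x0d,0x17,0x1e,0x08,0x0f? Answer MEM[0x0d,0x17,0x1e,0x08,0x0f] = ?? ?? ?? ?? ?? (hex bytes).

MEM[0x0d,0x17,0x1e,0x08,0x0f] = 5a fb fb e5 fb

#0 dst[0x1c+4] := {0x5a,0xe5,0xfb,0x59}
#1 dst[0x02+2] := {0xb7,0xa9}
#2 dst[0x05+4] := {0xa8,0x7f,0x2b,0x88}
#3 dst[0x05+5] := {0x88,0xe8,0x5a,0xe5,0xfb}
#4 dst[0x09+8] := {0x39,0xa5,0x88,0xe8,0x5a,0xe5,0xfb,0x59}
#5 dst[0x17+3] := {0xfb,0x59,0x32}
query mem[0x0d]=0x5a, mem[0x17]=0xfb, mem[0x1e]=0xfb, mem[0x08]=0xe5, mem[0x0f]=0xfb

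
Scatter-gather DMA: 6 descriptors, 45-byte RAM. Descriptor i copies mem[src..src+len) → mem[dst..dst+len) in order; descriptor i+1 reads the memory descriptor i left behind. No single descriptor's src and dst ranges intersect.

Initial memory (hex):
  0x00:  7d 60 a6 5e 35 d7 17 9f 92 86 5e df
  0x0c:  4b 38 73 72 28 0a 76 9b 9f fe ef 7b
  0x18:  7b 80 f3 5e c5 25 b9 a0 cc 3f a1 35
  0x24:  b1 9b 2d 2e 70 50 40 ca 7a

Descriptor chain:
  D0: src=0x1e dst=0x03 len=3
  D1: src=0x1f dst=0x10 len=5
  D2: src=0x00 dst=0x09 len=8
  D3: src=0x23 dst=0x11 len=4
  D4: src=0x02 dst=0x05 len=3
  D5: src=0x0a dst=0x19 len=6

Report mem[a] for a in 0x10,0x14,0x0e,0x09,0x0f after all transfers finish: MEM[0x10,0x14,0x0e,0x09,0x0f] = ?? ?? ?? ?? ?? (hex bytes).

  after D0: wrote 3B at 0x03 = b9a0cc
  after D1: wrote 5B at 0x10 = a0cc3fa135
  after D2: wrote 8B at 0x09 = 7d60a6b9a0cc179f
  after D3: wrote 4B at 0x11 = 35b19b2d
  after D4: wrote 3B at 0x05 = a6b9a0
  after D5: wrote 6B at 0x19 = 60a6b9a0cc17
query mem[0x10]=0x9f, mem[0x14]=0x2d, mem[0x0e]=0xcc, mem[0x09]=0x7d, mem[0x0f]=0x17

MEM[0x10,0x14,0x0e,0x09,0x0f] = 9f 2d cc 7d 17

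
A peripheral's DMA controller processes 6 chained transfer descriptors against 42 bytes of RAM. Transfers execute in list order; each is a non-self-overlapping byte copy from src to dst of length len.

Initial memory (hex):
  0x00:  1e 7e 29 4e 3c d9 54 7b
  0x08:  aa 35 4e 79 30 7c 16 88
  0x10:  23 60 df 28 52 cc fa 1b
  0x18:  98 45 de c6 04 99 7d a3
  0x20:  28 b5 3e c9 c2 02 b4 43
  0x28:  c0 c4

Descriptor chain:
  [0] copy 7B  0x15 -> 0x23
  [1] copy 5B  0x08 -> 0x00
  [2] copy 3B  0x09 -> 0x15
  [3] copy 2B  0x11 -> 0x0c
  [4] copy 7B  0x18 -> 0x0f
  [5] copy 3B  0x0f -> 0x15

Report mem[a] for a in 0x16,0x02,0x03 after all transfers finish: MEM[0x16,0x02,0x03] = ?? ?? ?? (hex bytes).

[0] 0x15->0x23 len=7 : cc fa 1b 98 45 de c6
[1] 0x08->0x00 len=5 : aa 35 4e 79 30
[2] 0x09->0x15 len=3 : 35 4e 79
[3] 0x11->0x0c len=2 : 60 df
[4] 0x18->0x0f len=7 : 98 45 de c6 04 99 7d
[5] 0x0f->0x15 len=3 : 98 45 de
query mem[0x16]=0x45, mem[0x02]=0x4e, mem[0x03]=0x79

MEM[0x16,0x02,0x03] = 45 4e 79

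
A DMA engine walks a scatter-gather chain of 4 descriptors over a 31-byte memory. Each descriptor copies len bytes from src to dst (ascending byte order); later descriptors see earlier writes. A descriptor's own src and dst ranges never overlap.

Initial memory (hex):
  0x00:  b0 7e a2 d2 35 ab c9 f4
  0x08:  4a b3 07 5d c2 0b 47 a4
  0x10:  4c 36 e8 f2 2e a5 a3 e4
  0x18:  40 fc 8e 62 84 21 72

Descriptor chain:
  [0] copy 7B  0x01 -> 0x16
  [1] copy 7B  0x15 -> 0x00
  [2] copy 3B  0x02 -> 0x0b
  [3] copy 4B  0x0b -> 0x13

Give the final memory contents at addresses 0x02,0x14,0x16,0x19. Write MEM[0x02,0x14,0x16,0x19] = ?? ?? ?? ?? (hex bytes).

  after D0: wrote 7B at 0x16 = 7ea2d235abc9f4
  after D1: wrote 7B at 0x00 = a57ea2d235abc9
  after D2: wrote 3B at 0x0b = a2d235
  after D3: wrote 4B at 0x13 = a2d23547
query mem[0x02]=0xa2, mem[0x14]=0xd2, mem[0x16]=0x47, mem[0x19]=0x35

MEM[0x02,0x14,0x16,0x19] = a2 d2 47 35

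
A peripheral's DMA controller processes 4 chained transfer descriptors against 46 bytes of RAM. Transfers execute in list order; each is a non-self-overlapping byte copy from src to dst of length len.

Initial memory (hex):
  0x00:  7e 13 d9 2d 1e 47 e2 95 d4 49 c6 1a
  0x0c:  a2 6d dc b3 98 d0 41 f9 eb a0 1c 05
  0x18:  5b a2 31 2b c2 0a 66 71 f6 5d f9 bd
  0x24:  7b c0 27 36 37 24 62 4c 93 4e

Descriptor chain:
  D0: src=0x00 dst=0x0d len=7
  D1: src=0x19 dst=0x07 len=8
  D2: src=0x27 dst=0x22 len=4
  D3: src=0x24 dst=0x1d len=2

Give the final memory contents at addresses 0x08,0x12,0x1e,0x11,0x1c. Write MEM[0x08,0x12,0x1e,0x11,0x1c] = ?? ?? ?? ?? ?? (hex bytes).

MEM[0x08,0x12,0x1e,0x11,0x1c] = 31 47 62 1e c2

D0: mem[0x0d..0x13] <- [7e 13 d9 2d 1e 47 e2]
D1: mem[0x07..0x0e] <- [a2 31 2b c2 0a 66 71 f6]
D2: mem[0x22..0x25] <- [36 37 24 62]
D3: mem[0x1d..0x1e] <- [24 62]
query mem[0x08]=0x31, mem[0x12]=0x47, mem[0x1e]=0x62, mem[0x11]=0x1e, mem[0x1c]=0xc2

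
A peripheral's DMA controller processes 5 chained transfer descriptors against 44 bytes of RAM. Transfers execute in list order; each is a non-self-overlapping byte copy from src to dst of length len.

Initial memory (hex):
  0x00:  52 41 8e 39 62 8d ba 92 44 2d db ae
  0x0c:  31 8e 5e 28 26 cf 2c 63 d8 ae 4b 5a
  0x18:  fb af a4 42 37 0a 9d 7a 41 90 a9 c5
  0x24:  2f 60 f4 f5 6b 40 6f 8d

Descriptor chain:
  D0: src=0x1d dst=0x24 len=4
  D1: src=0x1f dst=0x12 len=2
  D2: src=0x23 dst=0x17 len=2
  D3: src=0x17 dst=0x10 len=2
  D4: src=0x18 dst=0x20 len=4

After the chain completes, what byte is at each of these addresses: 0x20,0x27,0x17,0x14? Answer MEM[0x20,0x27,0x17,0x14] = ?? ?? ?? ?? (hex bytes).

  after D0: wrote 4B at 0x24 = 0a9d7a41
  after D1: wrote 2B at 0x12 = 7a41
  after D2: wrote 2B at 0x17 = c50a
  after D3: wrote 2B at 0x10 = c50a
  after D4: wrote 4B at 0x20 = 0aafa442
query mem[0x20]=0x0a, mem[0x27]=0x41, mem[0x17]=0xc5, mem[0x14]=0xd8

MEM[0x20,0x27,0x17,0x14] = 0a 41 c5 d8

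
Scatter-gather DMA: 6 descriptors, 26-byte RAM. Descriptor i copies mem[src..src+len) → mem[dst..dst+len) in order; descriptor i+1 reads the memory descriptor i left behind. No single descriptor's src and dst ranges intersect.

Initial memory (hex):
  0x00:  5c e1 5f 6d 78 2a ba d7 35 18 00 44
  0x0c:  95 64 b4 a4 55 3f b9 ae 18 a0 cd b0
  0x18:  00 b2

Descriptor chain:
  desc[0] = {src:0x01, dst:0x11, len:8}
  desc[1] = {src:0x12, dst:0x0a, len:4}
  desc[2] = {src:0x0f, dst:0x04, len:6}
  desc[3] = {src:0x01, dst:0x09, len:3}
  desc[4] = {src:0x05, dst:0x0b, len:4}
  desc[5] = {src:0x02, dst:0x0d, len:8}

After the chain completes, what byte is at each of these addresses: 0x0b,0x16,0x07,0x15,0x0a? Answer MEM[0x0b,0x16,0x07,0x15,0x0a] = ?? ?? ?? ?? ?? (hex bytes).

MEM[0x0b,0x16,0x07,0x15,0x0a] = 55 ba 5f 2a 5f

[0] 0x01->0x11 len=8 : e1 5f 6d 78 2a ba d7 35
[1] 0x12->0x0a len=4 : 5f 6d 78 2a
[2] 0x0f->0x04 len=6 : a4 55 e1 5f 6d 78
[3] 0x01->0x09 len=3 : e1 5f 6d
[4] 0x05->0x0b len=4 : 55 e1 5f 6d
[5] 0x02->0x0d len=8 : 5f 6d a4 55 e1 5f 6d e1
query mem[0x0b]=0x55, mem[0x16]=0xba, mem[0x07]=0x5f, mem[0x15]=0x2a, mem[0x0a]=0x5f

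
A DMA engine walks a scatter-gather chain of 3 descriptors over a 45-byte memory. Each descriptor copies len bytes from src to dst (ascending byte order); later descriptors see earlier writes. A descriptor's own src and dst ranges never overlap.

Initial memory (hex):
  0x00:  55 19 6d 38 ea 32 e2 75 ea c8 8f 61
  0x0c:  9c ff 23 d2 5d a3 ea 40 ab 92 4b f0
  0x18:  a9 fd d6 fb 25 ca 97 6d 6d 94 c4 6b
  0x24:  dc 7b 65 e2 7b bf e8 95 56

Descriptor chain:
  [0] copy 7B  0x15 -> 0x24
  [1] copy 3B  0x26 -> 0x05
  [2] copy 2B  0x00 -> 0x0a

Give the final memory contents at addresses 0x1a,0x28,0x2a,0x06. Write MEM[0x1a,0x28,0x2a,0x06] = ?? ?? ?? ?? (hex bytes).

[0] 0x15->0x24 len=7 : 92 4b f0 a9 fd d6 fb
[1] 0x26->0x05 len=3 : f0 a9 fd
[2] 0x00->0x0a len=2 : 55 19
query mem[0x1a]=0xd6, mem[0x28]=0xfd, mem[0x2a]=0xfb, mem[0x06]=0xa9

MEM[0x1a,0x28,0x2a,0x06] = d6 fd fb a9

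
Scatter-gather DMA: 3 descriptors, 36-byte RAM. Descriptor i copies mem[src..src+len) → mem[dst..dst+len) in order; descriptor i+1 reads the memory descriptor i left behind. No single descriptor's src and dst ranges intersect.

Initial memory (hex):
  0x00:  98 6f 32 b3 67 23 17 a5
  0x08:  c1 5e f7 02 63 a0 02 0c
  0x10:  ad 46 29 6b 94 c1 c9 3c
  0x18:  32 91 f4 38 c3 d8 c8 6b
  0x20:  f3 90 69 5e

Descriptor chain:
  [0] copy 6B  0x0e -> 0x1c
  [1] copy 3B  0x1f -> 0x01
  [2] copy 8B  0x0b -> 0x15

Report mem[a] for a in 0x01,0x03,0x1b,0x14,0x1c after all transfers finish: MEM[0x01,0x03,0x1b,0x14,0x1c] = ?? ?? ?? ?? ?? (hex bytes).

[0] 0x0e->0x1c len=6 : 02 0c ad 46 29 6b
[1] 0x1f->0x01 len=3 : 46 29 6b
[2] 0x0b->0x15 len=8 : 02 63 a0 02 0c ad 46 29
query mem[0x01]=0x46, mem[0x03]=0x6b, mem[0x1b]=0x46, mem[0x14]=0x94, mem[0x1c]=0x29

MEM[0x01,0x03,0x1b,0x14,0x1c] = 46 6b 46 94 29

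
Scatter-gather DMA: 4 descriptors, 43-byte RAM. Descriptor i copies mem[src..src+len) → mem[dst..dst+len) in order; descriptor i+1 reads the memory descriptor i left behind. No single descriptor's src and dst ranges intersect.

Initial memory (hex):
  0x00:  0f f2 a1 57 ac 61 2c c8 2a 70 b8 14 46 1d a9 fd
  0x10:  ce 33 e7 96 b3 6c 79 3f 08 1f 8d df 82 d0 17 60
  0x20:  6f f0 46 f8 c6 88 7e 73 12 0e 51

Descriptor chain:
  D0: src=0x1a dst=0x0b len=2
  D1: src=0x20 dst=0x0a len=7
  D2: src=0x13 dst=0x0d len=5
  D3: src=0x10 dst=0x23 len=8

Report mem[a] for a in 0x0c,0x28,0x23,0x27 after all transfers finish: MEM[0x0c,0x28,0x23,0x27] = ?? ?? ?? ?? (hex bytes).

MEM[0x0c,0x28,0x23,0x27] = 46 6c 79 b3

D0: mem[0x0b..0x0c] <- [8d df]
D1: mem[0x0a..0x10] <- [6f f0 46 f8 c6 88 7e]
D2: mem[0x0d..0x11] <- [96 b3 6c 79 3f]
D3: mem[0x23..0x2a] <- [79 3f e7 96 b3 6c 79 3f]
query mem[0x0c]=0x46, mem[0x28]=0x6c, mem[0x23]=0x79, mem[0x27]=0xb3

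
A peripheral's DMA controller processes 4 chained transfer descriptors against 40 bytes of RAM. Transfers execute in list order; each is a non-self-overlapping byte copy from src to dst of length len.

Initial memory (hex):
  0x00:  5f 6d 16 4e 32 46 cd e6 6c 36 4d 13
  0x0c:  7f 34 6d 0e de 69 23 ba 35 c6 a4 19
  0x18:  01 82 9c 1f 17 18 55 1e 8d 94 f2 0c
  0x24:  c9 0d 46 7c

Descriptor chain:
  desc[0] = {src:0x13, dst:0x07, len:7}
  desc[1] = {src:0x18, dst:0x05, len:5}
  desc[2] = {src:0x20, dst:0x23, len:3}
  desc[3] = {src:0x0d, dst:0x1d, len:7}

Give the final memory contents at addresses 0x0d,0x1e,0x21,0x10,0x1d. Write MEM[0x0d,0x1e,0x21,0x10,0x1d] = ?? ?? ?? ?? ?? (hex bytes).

MEM[0x0d,0x1e,0x21,0x10,0x1d] = 82 6d 69 de 82

  after D0: wrote 7B at 0x07 = ba35c6a4190182
  after D1: wrote 5B at 0x05 = 01829c1f17
  after D2: wrote 3B at 0x23 = 8d94f2
  after D3: wrote 7B at 0x1d = 826d0ede6923ba
query mem[0x0d]=0x82, mem[0x1e]=0x6d, mem[0x21]=0x69, mem[0x10]=0xde, mem[0x1d]=0x82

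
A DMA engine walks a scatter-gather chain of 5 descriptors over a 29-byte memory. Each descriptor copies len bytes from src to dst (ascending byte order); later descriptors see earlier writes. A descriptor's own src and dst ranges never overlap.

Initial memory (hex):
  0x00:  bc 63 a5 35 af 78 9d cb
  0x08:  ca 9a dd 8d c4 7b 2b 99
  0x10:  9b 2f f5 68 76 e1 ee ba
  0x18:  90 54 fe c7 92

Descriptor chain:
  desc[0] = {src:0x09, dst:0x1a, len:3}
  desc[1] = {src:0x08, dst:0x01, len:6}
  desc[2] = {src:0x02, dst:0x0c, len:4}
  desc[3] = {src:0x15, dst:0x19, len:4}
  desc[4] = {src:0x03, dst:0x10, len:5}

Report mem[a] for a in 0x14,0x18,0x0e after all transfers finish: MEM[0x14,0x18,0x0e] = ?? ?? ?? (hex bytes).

  after D0: wrote 3B at 0x1a = 9add8d
  after D1: wrote 6B at 0x01 = ca9add8dc47b
  after D2: wrote 4B at 0x0c = 9add8dc4
  after D3: wrote 4B at 0x19 = e1eeba90
  after D4: wrote 5B at 0x10 = dd8dc47bcb
query mem[0x14]=0xcb, mem[0x18]=0x90, mem[0x0e]=0x8d

MEM[0x14,0x18,0x0e] = cb 90 8d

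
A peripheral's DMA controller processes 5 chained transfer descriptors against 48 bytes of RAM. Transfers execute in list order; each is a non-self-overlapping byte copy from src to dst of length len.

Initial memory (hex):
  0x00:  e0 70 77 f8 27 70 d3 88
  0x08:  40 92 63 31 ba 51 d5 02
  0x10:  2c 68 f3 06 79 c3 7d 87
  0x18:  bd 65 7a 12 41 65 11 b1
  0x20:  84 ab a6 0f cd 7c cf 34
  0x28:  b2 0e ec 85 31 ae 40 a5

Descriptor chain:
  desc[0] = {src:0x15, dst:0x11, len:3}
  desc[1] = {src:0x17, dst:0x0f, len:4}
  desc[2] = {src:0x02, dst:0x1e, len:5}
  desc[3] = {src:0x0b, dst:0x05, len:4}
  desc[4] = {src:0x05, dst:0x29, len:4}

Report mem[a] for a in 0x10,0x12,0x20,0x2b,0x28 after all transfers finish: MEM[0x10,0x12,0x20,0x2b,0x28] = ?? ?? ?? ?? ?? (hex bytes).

#0 dst[0x11+3] := {0xc3,0x7d,0x87}
#1 dst[0x0f+4] := {0x87,0xbd,0x65,0x7a}
#2 dst[0x1e+5] := {0x77,0xf8,0x27,0x70,0xd3}
#3 dst[0x05+4] := {0x31,0xba,0x51,0xd5}
#4 dst[0x29+4] := {0x31,0xba,0x51,0xd5}
query mem[0x10]=0xbd, mem[0x12]=0x7a, mem[0x20]=0x27, mem[0x2b]=0x51, mem[0x28]=0xb2

MEM[0x10,0x12,0x20,0x2b,0x28] = bd 7a 27 51 b2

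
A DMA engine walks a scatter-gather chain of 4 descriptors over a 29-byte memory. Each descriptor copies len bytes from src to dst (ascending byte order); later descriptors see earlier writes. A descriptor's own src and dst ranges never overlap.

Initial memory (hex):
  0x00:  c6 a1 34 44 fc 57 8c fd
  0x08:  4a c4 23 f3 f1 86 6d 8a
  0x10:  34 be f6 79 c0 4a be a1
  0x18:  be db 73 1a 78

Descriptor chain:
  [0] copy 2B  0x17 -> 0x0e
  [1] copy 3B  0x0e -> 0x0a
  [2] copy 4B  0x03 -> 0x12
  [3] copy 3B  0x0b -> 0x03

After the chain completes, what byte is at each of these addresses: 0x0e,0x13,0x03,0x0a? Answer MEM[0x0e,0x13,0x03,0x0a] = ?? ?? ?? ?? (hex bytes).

MEM[0x0e,0x13,0x03,0x0a] = a1 fc be a1

[0] 0x17->0x0e len=2 : a1 be
[1] 0x0e->0x0a len=3 : a1 be 34
[2] 0x03->0x12 len=4 : 44 fc 57 8c
[3] 0x0b->0x03 len=3 : be 34 86
query mem[0x0e]=0xa1, mem[0x13]=0xfc, mem[0x03]=0xbe, mem[0x0a]=0xa1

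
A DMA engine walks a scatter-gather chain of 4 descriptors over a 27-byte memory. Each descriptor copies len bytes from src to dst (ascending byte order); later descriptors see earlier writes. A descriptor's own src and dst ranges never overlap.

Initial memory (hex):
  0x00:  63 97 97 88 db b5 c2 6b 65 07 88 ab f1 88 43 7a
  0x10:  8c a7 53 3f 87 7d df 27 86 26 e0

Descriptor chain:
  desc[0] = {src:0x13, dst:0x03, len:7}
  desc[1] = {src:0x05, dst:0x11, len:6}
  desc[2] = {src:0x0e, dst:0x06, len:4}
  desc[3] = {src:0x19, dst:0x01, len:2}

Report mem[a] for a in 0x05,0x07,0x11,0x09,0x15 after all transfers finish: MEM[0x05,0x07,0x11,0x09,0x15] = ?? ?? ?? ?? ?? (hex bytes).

[0] 0x13->0x03 len=7 : 3f 87 7d df 27 86 26
[1] 0x05->0x11 len=6 : 7d df 27 86 26 88
[2] 0x0e->0x06 len=4 : 43 7a 8c 7d
[3] 0x19->0x01 len=2 : 26 e0
query mem[0x05]=0x7d, mem[0x07]=0x7a, mem[0x11]=0x7d, mem[0x09]=0x7d, mem[0x15]=0x26

MEM[0x05,0x07,0x11,0x09,0x15] = 7d 7a 7d 7d 26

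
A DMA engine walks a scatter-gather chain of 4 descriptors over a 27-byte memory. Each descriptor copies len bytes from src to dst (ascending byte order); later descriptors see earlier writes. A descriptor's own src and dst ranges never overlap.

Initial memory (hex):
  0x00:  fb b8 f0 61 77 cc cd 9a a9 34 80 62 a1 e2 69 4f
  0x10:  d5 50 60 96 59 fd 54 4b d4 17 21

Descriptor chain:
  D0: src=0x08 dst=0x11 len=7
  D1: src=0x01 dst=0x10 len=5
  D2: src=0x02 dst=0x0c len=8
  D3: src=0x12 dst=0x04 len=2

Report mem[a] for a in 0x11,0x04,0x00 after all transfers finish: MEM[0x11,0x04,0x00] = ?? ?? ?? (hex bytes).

#0 dst[0x11+7] := {0xa9,0x34,0x80,0x62,0xa1,0xe2,0x69}
#1 dst[0x10+5] := {0xb8,0xf0,0x61,0x77,0xcc}
#2 dst[0x0c+8] := {0xf0,0x61,0x77,0xcc,0xcd,0x9a,0xa9,0x34}
#3 dst[0x04+2] := {0xa9,0x34}
query mem[0x11]=0x9a, mem[0x04]=0xa9, mem[0x00]=0xfb

MEM[0x11,0x04,0x00] = 9a a9 fb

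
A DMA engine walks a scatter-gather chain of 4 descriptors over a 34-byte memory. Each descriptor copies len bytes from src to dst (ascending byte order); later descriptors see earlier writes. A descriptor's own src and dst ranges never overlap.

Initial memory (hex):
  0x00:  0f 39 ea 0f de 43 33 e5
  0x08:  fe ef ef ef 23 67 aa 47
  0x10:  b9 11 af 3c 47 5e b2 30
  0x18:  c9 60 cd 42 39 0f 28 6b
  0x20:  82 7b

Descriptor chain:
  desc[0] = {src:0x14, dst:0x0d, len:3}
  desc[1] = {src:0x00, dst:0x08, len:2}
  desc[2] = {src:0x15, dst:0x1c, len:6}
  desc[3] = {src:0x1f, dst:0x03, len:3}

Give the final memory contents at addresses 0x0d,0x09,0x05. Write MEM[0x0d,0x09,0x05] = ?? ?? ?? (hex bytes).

MEM[0x0d,0x09,0x05] = 47 39 cd

D0: mem[0x0d..0x0f] <- [47 5e b2]
D1: mem[0x08..0x09] <- [0f 39]
D2: mem[0x1c..0x21] <- [5e b2 30 c9 60 cd]
D3: mem[0x03..0x05] <- [c9 60 cd]
query mem[0x0d]=0x47, mem[0x09]=0x39, mem[0x05]=0xcd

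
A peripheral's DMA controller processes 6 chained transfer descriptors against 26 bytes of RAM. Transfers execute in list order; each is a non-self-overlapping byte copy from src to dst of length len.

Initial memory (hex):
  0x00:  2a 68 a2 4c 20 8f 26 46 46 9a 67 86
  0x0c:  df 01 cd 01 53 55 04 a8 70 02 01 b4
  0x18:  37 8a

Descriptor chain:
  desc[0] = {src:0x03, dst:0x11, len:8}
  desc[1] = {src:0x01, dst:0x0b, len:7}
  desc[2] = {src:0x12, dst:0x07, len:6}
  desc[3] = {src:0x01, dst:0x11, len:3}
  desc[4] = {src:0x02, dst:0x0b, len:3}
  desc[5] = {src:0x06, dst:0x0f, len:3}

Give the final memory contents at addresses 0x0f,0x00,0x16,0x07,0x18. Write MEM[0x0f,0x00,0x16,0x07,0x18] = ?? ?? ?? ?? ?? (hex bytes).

MEM[0x0f,0x00,0x16,0x07,0x18] = 26 2a 46 20 67

#0 dst[0x11+8] := {0x4c,0x20,0x8f,0x26,0x46,0x46,0x9a,0x67}
#1 dst[0x0b+7] := {0x68,0xa2,0x4c,0x20,0x8f,0x26,0x46}
#2 dst[0x07+6] := {0x20,0x8f,0x26,0x46,0x46,0x9a}
#3 dst[0x11+3] := {0x68,0xa2,0x4c}
#4 dst[0x0b+3] := {0xa2,0x4c,0x20}
#5 dst[0x0f+3] := {0x26,0x20,0x8f}
query mem[0x0f]=0x26, mem[0x00]=0x2a, mem[0x16]=0x46, mem[0x07]=0x20, mem[0x18]=0x67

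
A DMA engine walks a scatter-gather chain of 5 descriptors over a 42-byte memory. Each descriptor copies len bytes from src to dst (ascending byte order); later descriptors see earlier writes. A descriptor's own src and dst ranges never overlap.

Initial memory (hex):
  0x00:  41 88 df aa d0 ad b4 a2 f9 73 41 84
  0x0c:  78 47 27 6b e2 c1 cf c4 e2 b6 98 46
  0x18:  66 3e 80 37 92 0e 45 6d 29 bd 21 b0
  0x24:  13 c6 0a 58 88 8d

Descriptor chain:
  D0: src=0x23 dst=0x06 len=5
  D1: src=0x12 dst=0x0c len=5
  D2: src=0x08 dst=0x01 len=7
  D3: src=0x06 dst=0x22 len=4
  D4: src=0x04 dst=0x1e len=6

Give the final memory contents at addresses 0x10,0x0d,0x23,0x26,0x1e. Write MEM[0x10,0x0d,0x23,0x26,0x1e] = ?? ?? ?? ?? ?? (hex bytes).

[0] 0x23->0x06 len=5 : b0 13 c6 0a 58
[1] 0x12->0x0c len=5 : cf c4 e2 b6 98
[2] 0x08->0x01 len=7 : c6 0a 58 84 cf c4 e2
[3] 0x06->0x22 len=4 : c4 e2 c6 0a
[4] 0x04->0x1e len=6 : 84 cf c4 e2 c6 0a
query mem[0x10]=0x98, mem[0x0d]=0xc4, mem[0x23]=0x0a, mem[0x26]=0x0a, mem[0x1e]=0x84

MEM[0x10,0x0d,0x23,0x26,0x1e] = 98 c4 0a 0a 84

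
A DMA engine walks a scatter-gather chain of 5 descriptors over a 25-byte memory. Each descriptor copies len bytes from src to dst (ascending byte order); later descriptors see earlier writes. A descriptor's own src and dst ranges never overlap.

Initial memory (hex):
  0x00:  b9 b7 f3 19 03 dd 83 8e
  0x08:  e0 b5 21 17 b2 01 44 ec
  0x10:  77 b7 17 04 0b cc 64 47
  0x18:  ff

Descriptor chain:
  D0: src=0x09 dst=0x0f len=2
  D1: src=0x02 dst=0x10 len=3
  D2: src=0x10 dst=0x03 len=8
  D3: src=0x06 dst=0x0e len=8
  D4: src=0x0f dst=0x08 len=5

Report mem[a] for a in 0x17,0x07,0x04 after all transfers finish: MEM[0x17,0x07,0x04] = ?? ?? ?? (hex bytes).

MEM[0x17,0x07,0x04] = 47 0b 19

  after D0: wrote 2B at 0x0f = b521
  after D1: wrote 3B at 0x10 = f31903
  after D2: wrote 8B at 0x03 = f31903040bcc6447
  after D3: wrote 8B at 0x0e = 040bcc644717b201
  after D4: wrote 5B at 0x08 = 0bcc644717
query mem[0x17]=0x47, mem[0x07]=0x0b, mem[0x04]=0x19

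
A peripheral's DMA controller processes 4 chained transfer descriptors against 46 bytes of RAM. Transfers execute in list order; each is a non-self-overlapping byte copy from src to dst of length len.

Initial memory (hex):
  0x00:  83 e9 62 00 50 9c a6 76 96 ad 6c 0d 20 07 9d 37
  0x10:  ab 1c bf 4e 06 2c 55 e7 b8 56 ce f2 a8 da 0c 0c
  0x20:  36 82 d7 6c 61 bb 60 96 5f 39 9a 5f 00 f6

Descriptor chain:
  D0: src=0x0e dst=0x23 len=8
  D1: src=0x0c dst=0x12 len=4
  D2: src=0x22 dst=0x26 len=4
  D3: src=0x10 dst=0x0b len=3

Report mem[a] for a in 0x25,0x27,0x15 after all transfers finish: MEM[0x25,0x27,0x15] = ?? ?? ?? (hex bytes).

MEM[0x25,0x27,0x15] = ab 9d 37

  after D0: wrote 8B at 0x23 = 9d37ab1cbf4e062c
  after D1: wrote 4B at 0x12 = 20079d37
  after D2: wrote 4B at 0x26 = d79d37ab
  after D3: wrote 3B at 0x0b = ab1c20
query mem[0x25]=0xab, mem[0x27]=0x9d, mem[0x15]=0x37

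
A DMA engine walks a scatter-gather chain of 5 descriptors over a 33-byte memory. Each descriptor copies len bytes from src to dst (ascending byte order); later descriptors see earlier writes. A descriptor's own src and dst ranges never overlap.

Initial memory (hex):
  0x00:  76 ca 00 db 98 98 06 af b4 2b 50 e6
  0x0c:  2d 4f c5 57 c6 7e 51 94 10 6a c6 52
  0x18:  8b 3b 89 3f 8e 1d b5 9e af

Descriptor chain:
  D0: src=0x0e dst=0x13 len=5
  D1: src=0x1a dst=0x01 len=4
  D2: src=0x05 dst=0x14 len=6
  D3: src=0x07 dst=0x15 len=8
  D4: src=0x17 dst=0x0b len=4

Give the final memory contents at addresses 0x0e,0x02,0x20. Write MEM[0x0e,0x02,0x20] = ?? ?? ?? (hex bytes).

#0 dst[0x13+5] := {0xc5,0x57,0xc6,0x7e,0x51}
#1 dst[0x01+4] := {0x89,0x3f,0x8e,0x1d}
#2 dst[0x14+6] := {0x98,0x06,0xaf,0xb4,0x2b,0x50}
#3 dst[0x15+8] := {0xaf,0xb4,0x2b,0x50,0xe6,0x2d,0x4f,0xc5}
#4 dst[0x0b+4] := {0x2b,0x50,0xe6,0x2d}
query mem[0x0e]=0x2d, mem[0x02]=0x3f, mem[0x20]=0xaf

MEM[0x0e,0x02,0x20] = 2d 3f af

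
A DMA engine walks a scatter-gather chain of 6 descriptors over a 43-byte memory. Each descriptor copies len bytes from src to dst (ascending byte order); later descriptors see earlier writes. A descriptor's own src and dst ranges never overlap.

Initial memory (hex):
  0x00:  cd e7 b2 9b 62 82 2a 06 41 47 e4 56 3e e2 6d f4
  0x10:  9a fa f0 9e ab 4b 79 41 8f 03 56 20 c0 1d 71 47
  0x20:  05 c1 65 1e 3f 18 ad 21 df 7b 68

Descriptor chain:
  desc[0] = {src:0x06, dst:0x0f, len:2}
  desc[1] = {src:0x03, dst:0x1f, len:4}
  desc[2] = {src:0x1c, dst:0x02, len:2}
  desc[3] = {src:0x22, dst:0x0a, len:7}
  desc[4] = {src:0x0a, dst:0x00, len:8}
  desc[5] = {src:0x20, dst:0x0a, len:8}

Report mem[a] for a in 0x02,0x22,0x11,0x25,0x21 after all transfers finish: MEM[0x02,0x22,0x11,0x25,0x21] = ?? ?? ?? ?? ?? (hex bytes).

#0 dst[0x0f+2] := {0x2a,0x06}
#1 dst[0x1f+4] := {0x9b,0x62,0x82,0x2a}
#2 dst[0x02+2] := {0xc0,0x1d}
#3 dst[0x0a+7] := {0x2a,0x1e,0x3f,0x18,0xad,0x21,0xdf}
#4 dst[0x00+8] := {0x2a,0x1e,0x3f,0x18,0xad,0x21,0xdf,0xfa}
#5 dst[0x0a+8] := {0x62,0x82,0x2a,0x1e,0x3f,0x18,0xad,0x21}
query mem[0x02]=0x3f, mem[0x22]=0x2a, mem[0x11]=0x21, mem[0x25]=0x18, mem[0x21]=0x82

MEM[0x02,0x22,0x11,0x25,0x21] = 3f 2a 21 18 82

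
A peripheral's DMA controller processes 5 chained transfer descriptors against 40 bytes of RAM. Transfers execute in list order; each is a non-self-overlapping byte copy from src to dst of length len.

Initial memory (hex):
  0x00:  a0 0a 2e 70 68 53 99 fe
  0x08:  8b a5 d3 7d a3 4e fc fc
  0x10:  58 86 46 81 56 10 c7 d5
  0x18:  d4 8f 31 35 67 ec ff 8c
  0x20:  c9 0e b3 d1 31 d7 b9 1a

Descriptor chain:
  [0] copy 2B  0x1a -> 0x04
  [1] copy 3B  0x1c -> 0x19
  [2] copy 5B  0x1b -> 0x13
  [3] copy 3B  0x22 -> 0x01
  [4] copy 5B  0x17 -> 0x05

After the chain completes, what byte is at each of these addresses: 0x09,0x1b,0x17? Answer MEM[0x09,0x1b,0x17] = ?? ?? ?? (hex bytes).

  after D0: wrote 2B at 0x04 = 3135
  after D1: wrote 3B at 0x19 = 67ecff
  after D2: wrote 5B at 0x13 = ff67ecff8c
  after D3: wrote 3B at 0x01 = b3d131
  after D4: wrote 5B at 0x05 = 8cd467ecff
query mem[0x09]=0xff, mem[0x1b]=0xff, mem[0x17]=0x8c

MEM[0x09,0x1b,0x17] = ff ff 8c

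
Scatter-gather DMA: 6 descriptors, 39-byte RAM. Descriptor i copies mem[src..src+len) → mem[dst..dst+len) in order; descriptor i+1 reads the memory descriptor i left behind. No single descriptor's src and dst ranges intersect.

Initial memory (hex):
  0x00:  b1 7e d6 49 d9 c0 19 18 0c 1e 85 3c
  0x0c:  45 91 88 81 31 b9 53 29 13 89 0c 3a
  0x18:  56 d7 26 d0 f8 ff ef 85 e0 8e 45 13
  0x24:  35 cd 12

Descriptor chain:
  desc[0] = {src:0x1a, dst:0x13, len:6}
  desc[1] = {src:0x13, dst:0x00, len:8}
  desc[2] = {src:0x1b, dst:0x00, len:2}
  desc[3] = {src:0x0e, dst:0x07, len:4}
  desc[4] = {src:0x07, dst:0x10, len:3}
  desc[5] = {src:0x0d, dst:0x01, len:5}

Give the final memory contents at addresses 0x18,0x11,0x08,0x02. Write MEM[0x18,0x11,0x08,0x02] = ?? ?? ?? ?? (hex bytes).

#0 dst[0x13+6] := {0x26,0xd0,0xf8,0xff,0xef,0x85}
#1 dst[0x00+8] := {0x26,0xd0,0xf8,0xff,0xef,0x85,0xd7,0x26}
#2 dst[0x00+2] := {0xd0,0xf8}
#3 dst[0x07+4] := {0x88,0x81,0x31,0xb9}
#4 dst[0x10+3] := {0x88,0x81,0x31}
#5 dst[0x01+5] := {0x91,0x88,0x81,0x88,0x81}
query mem[0x18]=0x85, mem[0x11]=0x81, mem[0x08]=0x81, mem[0x02]=0x88

MEM[0x18,0x11,0x08,0x02] = 85 81 81 88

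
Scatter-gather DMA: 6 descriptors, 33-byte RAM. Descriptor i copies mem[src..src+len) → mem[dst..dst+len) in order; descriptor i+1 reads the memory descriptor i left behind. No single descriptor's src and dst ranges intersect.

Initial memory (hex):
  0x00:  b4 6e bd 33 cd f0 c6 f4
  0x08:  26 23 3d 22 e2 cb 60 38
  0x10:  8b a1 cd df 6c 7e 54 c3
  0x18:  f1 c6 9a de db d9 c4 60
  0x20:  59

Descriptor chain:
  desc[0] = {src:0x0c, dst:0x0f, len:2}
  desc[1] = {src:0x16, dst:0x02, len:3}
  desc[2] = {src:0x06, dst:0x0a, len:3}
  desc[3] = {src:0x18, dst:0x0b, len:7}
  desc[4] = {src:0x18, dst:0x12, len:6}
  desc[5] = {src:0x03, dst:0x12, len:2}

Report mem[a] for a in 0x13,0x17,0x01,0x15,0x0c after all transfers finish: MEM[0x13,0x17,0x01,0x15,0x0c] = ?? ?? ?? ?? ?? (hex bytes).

MEM[0x13,0x17,0x01,0x15,0x0c] = f1 d9 6e de c6

  after D0: wrote 2B at 0x0f = e2cb
  after D1: wrote 3B at 0x02 = 54c3f1
  after D2: wrote 3B at 0x0a = c6f426
  after D3: wrote 7B at 0x0b = f1c69adedbd9c4
  after D4: wrote 6B at 0x12 = f1c69adedbd9
  after D5: wrote 2B at 0x12 = c3f1
query mem[0x13]=0xf1, mem[0x17]=0xd9, mem[0x01]=0x6e, mem[0x15]=0xde, mem[0x0c]=0xc6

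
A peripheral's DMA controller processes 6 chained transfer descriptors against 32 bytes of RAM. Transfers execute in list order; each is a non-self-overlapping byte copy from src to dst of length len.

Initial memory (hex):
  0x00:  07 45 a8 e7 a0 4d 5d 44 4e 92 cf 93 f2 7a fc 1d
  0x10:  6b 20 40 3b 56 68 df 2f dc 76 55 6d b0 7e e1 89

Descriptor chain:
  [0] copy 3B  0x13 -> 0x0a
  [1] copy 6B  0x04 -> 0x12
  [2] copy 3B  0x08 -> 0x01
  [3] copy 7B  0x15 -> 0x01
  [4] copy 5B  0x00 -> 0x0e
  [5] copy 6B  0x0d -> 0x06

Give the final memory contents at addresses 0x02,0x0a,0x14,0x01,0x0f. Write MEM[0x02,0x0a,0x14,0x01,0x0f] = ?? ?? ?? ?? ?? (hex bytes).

MEM[0x02,0x0a,0x14,0x01,0x0f] = 4e 92 5d 44 44

  after D0: wrote 3B at 0x0a = 3b5668
  after D1: wrote 6B at 0x12 = a04d5d444e92
  after D2: wrote 3B at 0x01 = 4e923b
  after D3: wrote 7B at 0x01 = 444e92dc76556d
  after D4: wrote 5B at 0x0e = 07444e92dc
  after D5: wrote 6B at 0x06 = 7a07444e92dc
query mem[0x02]=0x4e, mem[0x0a]=0x92, mem[0x14]=0x5d, mem[0x01]=0x44, mem[0x0f]=0x44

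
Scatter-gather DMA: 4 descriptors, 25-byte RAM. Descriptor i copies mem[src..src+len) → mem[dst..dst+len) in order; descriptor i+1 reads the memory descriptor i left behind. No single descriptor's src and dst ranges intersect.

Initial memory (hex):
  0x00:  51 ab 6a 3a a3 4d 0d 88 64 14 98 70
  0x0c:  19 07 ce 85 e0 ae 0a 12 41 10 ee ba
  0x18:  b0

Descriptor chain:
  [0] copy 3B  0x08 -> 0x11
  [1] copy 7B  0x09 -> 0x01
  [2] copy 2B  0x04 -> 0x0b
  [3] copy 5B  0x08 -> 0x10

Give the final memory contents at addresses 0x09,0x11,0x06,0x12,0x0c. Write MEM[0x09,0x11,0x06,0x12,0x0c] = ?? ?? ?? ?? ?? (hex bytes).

[0] 0x08->0x11 len=3 : 64 14 98
[1] 0x09->0x01 len=7 : 14 98 70 19 07 ce 85
[2] 0x04->0x0b len=2 : 19 07
[3] 0x08->0x10 len=5 : 64 14 98 19 07
query mem[0x09]=0x14, mem[0x11]=0x14, mem[0x06]=0xce, mem[0x12]=0x98, mem[0x0c]=0x07

MEM[0x09,0x11,0x06,0x12,0x0c] = 14 14 ce 98 07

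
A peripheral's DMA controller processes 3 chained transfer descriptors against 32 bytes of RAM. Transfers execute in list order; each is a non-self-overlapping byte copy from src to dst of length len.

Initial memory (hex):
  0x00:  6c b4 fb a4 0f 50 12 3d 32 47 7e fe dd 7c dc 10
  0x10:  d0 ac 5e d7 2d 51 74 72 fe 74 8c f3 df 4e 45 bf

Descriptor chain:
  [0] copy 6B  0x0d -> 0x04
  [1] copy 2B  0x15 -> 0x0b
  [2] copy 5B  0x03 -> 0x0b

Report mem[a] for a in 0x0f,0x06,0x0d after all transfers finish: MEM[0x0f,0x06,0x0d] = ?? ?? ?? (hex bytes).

MEM[0x0f,0x06,0x0d] = d0 10 dc

[0] 0x0d->0x04 len=6 : 7c dc 10 d0 ac 5e
[1] 0x15->0x0b len=2 : 51 74
[2] 0x03->0x0b len=5 : a4 7c dc 10 d0
query mem[0x0f]=0xd0, mem[0x06]=0x10, mem[0x0d]=0xdc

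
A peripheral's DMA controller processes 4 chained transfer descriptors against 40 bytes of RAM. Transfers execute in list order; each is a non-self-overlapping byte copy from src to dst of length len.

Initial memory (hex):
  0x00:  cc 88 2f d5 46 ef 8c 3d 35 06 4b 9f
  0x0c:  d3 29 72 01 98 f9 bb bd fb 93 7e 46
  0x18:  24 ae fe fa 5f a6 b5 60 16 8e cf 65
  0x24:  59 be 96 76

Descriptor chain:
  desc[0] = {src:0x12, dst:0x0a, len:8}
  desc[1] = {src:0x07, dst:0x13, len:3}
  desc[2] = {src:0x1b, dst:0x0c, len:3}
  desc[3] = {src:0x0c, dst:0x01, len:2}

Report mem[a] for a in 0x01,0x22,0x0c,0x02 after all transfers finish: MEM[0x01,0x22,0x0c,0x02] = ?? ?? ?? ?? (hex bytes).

MEM[0x01,0x22,0x0c,0x02] = fa cf fa 5f

  after D0: wrote 8B at 0x0a = bbbdfb937e4624ae
  after D1: wrote 3B at 0x13 = 3d3506
  after D2: wrote 3B at 0x0c = fa5fa6
  after D3: wrote 2B at 0x01 = fa5f
query mem[0x01]=0xfa, mem[0x22]=0xcf, mem[0x0c]=0xfa, mem[0x02]=0x5f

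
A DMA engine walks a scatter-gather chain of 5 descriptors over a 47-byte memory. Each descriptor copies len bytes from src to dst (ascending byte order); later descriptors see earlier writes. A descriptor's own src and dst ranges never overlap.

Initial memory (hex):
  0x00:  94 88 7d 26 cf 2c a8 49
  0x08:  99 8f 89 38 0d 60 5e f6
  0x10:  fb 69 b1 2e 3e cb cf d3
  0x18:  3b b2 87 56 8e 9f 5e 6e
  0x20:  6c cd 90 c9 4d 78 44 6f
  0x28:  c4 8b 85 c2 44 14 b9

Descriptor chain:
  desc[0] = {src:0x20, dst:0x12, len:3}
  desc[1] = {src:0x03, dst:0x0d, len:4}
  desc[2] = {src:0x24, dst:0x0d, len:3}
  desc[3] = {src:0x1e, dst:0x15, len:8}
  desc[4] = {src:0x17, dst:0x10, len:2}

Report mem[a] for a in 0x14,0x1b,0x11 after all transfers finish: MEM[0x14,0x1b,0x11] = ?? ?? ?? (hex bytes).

MEM[0x14,0x1b,0x11] = 90 4d cd

D0: mem[0x12..0x14] <- [6c cd 90]
D1: mem[0x0d..0x10] <- [26 cf 2c a8]
D2: mem[0x0d..0x0f] <- [4d 78 44]
D3: mem[0x15..0x1c] <- [5e 6e 6c cd 90 c9 4d 78]
D4: mem[0x10..0x11] <- [6c cd]
query mem[0x14]=0x90, mem[0x1b]=0x4d, mem[0x11]=0xcd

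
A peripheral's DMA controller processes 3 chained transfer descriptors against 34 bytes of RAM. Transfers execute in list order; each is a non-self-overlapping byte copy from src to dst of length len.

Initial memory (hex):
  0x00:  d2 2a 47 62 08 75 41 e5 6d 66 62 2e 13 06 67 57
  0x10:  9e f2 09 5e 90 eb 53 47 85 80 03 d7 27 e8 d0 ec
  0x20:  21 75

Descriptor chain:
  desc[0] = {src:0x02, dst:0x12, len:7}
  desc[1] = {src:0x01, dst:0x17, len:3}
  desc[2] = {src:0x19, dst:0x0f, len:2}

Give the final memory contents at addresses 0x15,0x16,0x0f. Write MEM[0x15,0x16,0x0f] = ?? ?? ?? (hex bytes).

[0] 0x02->0x12 len=7 : 47 62 08 75 41 e5 6d
[1] 0x01->0x17 len=3 : 2a 47 62
[2] 0x19->0x0f len=2 : 62 03
query mem[0x15]=0x75, mem[0x16]=0x41, mem[0x0f]=0x62

MEM[0x15,0x16,0x0f] = 75 41 62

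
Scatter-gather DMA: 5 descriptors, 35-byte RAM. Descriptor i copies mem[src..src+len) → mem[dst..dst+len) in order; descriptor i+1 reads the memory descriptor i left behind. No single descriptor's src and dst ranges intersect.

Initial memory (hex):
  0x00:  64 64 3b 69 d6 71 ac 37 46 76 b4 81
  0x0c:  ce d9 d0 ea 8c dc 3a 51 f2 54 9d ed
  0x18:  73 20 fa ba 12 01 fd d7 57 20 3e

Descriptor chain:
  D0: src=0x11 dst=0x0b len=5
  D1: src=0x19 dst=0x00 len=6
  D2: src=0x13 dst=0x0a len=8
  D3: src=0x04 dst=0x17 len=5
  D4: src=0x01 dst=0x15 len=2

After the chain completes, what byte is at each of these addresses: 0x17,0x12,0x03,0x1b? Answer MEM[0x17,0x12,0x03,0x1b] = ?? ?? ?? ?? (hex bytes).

  after D0: wrote 5B at 0x0b = dc3a51f254
  after D1: wrote 6B at 0x00 = 20faba1201fd
  after D2: wrote 8B at 0x0a = 51f2549ded7320fa
  after D3: wrote 5B at 0x17 = 01fdac3746
  after D4: wrote 2B at 0x15 = faba
query mem[0x17]=0x01, mem[0x12]=0x3a, mem[0x03]=0x12, mem[0x1b]=0x46

MEM[0x17,0x12,0x03,0x1b] = 01 3a 12 46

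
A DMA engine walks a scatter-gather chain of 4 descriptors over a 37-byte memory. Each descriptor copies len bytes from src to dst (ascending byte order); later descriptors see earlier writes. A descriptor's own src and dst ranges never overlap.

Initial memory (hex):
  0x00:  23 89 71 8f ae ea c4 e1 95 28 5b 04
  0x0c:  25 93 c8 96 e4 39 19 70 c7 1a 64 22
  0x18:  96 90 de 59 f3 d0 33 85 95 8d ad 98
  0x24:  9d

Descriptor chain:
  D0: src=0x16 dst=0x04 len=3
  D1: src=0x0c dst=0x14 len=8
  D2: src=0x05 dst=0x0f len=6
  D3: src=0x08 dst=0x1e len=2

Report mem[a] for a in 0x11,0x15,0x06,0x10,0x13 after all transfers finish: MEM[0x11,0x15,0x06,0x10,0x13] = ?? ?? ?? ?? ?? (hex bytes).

[0] 0x16->0x04 len=3 : 64 22 96
[1] 0x0c->0x14 len=8 : 25 93 c8 96 e4 39 19 70
[2] 0x05->0x0f len=6 : 22 96 e1 95 28 5b
[3] 0x08->0x1e len=2 : 95 28
query mem[0x11]=0xe1, mem[0x15]=0x93, mem[0x06]=0x96, mem[0x10]=0x96, mem[0x13]=0x28

MEM[0x11,0x15,0x06,0x10,0x13] = e1 93 96 96 28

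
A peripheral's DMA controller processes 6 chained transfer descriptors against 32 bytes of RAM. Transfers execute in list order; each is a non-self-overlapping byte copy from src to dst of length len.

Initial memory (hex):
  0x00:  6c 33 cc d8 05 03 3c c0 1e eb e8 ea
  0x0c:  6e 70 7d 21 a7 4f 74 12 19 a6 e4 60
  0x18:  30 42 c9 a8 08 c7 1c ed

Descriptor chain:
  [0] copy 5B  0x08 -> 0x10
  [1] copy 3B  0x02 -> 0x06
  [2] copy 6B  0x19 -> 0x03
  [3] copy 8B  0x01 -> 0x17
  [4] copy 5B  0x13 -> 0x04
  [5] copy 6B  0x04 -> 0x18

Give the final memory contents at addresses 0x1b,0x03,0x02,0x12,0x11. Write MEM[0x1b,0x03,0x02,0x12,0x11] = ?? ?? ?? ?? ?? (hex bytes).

MEM[0x1b,0x03,0x02,0x12,0x11] = e4 42 cc e8 eb

#0 dst[0x10+5] := {0x1e,0xeb,0xe8,0xea,0x6e}
#1 dst[0x06+3] := {0xcc,0xd8,0x05}
#2 dst[0x03+6] := {0x42,0xc9,0xa8,0x08,0xc7,0x1c}
#3 dst[0x17+8] := {0x33,0xcc,0x42,0xc9,0xa8,0x08,0xc7,0x1c}
#4 dst[0x04+5] := {0xea,0x6e,0xa6,0xe4,0x33}
#5 dst[0x18+6] := {0xea,0x6e,0xa6,0xe4,0x33,0xeb}
query mem[0x1b]=0xe4, mem[0x03]=0x42, mem[0x02]=0xcc, mem[0x12]=0xe8, mem[0x11]=0xeb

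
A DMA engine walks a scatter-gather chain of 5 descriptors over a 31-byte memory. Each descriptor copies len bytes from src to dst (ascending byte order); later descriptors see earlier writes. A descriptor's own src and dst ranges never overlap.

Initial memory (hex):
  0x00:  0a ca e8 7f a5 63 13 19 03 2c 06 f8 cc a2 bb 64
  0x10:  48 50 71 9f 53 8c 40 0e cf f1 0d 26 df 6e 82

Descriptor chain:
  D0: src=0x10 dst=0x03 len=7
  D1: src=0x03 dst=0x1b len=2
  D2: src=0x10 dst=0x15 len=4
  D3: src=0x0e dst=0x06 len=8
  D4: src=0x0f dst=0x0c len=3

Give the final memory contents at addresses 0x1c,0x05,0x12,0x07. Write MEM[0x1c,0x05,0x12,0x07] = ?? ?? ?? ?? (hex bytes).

MEM[0x1c,0x05,0x12,0x07] = 50 71 71 64

[0] 0x10->0x03 len=7 : 48 50 71 9f 53 8c 40
[1] 0x03->0x1b len=2 : 48 50
[2] 0x10->0x15 len=4 : 48 50 71 9f
[3] 0x0e->0x06 len=8 : bb 64 48 50 71 9f 53 48
[4] 0x0f->0x0c len=3 : 64 48 50
query mem[0x1c]=0x50, mem[0x05]=0x71, mem[0x12]=0x71, mem[0x07]=0x64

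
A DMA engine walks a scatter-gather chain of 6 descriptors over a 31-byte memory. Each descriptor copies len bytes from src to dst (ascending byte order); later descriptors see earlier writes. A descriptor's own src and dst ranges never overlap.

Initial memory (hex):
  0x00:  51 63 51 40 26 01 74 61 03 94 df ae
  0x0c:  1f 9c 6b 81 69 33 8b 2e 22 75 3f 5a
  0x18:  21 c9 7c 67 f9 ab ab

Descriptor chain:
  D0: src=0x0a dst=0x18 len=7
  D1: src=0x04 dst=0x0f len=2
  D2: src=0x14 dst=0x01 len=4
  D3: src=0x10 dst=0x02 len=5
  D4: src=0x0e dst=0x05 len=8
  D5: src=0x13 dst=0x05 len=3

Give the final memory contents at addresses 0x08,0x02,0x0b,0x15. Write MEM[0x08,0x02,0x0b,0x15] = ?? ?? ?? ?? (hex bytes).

[0] 0x0a->0x18 len=7 : df ae 1f 9c 6b 81 69
[1] 0x04->0x0f len=2 : 26 01
[2] 0x14->0x01 len=4 : 22 75 3f 5a
[3] 0x10->0x02 len=5 : 01 33 8b 2e 22
[4] 0x0e->0x05 len=8 : 6b 26 01 33 8b 2e 22 75
[5] 0x13->0x05 len=3 : 2e 22 75
query mem[0x08]=0x33, mem[0x02]=0x01, mem[0x0b]=0x22, mem[0x15]=0x75

MEM[0x08,0x02,0x0b,0x15] = 33 01 22 75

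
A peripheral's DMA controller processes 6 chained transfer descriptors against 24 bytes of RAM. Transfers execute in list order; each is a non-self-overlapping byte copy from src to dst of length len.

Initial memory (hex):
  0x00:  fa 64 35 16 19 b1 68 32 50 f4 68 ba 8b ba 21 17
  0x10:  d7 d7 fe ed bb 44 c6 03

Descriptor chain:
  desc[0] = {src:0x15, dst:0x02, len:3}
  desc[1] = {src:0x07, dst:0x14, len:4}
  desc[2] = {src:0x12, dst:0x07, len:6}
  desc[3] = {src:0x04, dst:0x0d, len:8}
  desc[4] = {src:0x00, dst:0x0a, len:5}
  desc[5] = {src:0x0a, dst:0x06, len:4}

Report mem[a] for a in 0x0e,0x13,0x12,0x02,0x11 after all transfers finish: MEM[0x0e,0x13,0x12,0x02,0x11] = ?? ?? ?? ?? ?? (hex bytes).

MEM[0x0e,0x13,0x12,0x02,0x11] = 03 50 32 44 ed

#0 dst[0x02+3] := {0x44,0xc6,0x03}
#1 dst[0x14+4] := {0x32,0x50,0xf4,0x68}
#2 dst[0x07+6] := {0xfe,0xed,0x32,0x50,0xf4,0x68}
#3 dst[0x0d+8] := {0x03,0xb1,0x68,0xfe,0xed,0x32,0x50,0xf4}
#4 dst[0x0a+5] := {0xfa,0x64,0x44,0xc6,0x03}
#5 dst[0x06+4] := {0xfa,0x64,0x44,0xc6}
query mem[0x0e]=0x03, mem[0x13]=0x50, mem[0x12]=0x32, mem[0x02]=0x44, mem[0x11]=0xed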